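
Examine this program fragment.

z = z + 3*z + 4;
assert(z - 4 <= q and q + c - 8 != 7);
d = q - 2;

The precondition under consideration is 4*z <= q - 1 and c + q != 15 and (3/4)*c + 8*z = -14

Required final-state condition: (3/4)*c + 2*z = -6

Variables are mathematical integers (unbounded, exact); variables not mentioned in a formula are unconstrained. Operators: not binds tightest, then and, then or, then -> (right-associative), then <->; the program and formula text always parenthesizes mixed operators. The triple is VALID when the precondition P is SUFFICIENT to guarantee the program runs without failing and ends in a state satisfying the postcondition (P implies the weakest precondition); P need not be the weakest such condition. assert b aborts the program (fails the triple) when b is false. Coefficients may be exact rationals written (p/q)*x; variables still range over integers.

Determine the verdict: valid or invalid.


Working backward. After the program, (3/4)*c + 2*z = -6 must hold.
Before d := q - 2: (3/4)*c + 2*z = -6
Before assert z - 4 <= q and q + c - 8 != 7: z <= q + 4 and c + q != 15 and (3/4)*c + 2*z = -6
Before z := z + 3*z + 4: 4*z <= q and c + q != 15 and (3/4)*c + 8*z = -14
The weakest precondition is 4*z <= q and c + q != 15 and (3/4)*c + 8*z = -14.
Check whether 4*z <= q - 1 and c + q != 15 and (3/4)*c + 8*z = -14 implies it.
Every state satisfying the precondition satisfies the weakest precondition: the implication holds.
Answer: valid


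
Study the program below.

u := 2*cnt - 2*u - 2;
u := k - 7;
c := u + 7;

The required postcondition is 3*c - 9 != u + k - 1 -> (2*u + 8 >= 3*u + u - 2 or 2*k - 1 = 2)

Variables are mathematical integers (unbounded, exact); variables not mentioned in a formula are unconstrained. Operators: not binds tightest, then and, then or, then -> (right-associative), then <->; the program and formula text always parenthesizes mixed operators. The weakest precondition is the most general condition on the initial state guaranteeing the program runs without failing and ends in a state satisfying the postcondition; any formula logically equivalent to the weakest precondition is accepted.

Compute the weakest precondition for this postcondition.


Working backward. After the program, the postcondition 3*c - 9 != u + k - 1 -> (2*u + 8 >= 3*u + u - 2 or 2*k - 1 = 2) must hold; in canonical form it is 3*c != k + u + 8 -> (2*u <= 10 or 2*k = 3).
Before c := u + 7: 2*u != k - 13 -> (2*u <= 10 or 2*k = 3)
Before u := k - 7: k != 1 -> (2*k <= 24 or 2*k = 3)
Before u := 2*cnt - 2*u - 2: k != 1 -> (2*k <= 24 or 2*k = 3)
Answer: WP = k != 1 -> (2*k <= 24 or 2*k = 3)


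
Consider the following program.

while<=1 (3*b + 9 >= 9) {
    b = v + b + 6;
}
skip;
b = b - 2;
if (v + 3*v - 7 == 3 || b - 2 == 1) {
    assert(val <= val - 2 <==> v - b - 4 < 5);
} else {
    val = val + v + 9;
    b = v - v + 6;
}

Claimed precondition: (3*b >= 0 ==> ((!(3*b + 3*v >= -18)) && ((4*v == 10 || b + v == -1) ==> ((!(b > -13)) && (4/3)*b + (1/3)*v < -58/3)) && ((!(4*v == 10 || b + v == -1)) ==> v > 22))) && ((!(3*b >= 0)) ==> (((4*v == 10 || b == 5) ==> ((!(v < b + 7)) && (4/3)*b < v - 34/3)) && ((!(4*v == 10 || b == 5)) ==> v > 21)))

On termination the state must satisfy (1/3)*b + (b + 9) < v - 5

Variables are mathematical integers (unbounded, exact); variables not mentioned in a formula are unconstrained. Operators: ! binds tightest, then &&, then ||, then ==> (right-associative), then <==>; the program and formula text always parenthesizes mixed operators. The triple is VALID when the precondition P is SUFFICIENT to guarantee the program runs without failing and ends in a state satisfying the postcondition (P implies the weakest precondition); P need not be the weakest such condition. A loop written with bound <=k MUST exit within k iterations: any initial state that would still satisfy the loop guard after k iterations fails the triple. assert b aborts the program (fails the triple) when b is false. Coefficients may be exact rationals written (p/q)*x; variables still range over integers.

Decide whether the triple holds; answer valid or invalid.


Working backward. After the program, the postcondition (1/3)*b + (b + 9) < v - 5 must hold; in canonical form it is (4/3)*b < v - 14.
Then branch requires (!(v < b + 9)) && (4/3)*b < v - 14; else branch requires v > 22.
Before the if: ((4*v == 10 || b == 3) ==> ((!(v < b + 9)) && (4/3)*b < v - 14)) && ((!(4*v == 10 || b == 3)) ==> v > 22)
Before b := b - 2: ((4*v == 10 || b == 5) ==> ((!(v < b + 7)) && (4/3)*b < v - 34/3)) && ((!(4*v == 10 || b == 5)) ==> v > 22)
Before skip: ((4*v == 10 || b == 5) ==> ((!(v < b + 7)) && (4/3)*b < v - 34/3)) && ((!(4*v == 10 || b == 5)) ==> v > 22)
Before the loop (bound <=1), unroll the exhaustion recursion (WP_0 = exit-now case; WP_j = one more guarded iteration, up to j = 1):
  WP_0: (!(3*b >= 0)) && ((4*v == 10 || b == 5) ==> ((!(v < b + 7)) && (4/3)*b < v - 34/3)) && ((!(4*v == 10 || b == 5)) ==> v > 22)
  WP_1: (3*b >= 0 ==> ((!(3*b + 3*v >= -18)) && ((4*v == 10 || b + v == -1) ==> ((!(b > -13)) && (4/3)*b + (1/3)*v < -58/3)) && ((!(4*v == 10 || b + v == -1)) ==> v > 22))) && ((!(3*b >= 0)) ==> (((4*v == 10 || b == 5) ==> ((!(v < b + 7)) && (4/3)*b < v - 34/3)) && ((!(4*v == 10 || b == 5)) ==> v > 22)))
So before the loop: (3*b >= 0 ==> ((!(3*b + 3*v >= -18)) && ((4*v == 10 || b + v == -1) ==> ((!(b > -13)) && (4/3)*b + (1/3)*v < -58/3)) && ((!(4*v == 10 || b + v == -1)) ==> v > 22))) && ((!(3*b >= 0)) ==> (((4*v == 10 || b == 5) ==> ((!(v < b + 7)) && (4/3)*b < v - 34/3)) && ((!(4*v == 10 || b == 5)) ==> v > 22)))
The weakest precondition is (3*b >= 0 ==> ((!(3*b + 3*v >= -18)) && ((4*v == 10 || b + v == -1) ==> ((!(b > -13)) && (4/3)*b + (1/3)*v < -58/3)) && ((!(4*v == 10 || b + v == -1)) ==> v > 22))) && ((!(3*b >= 0)) ==> (((4*v == 10 || b == 5) ==> ((!(v < b + 7)) && (4/3)*b < v - 34/3)) && ((!(4*v == 10 || b == 5)) ==> v > 22))).
Check whether (3*b >= 0 ==> ((!(3*b + 3*v >= -18)) && ((4*v == 10 || b + v == -1) ==> ((!(b > -13)) && (4/3)*b + (1/3)*v < -58/3)) && ((!(4*v == 10 || b + v == -1)) ==> v > 22))) && ((!(3*b >= 0)) ==> (((4*v == 10 || b == 5) ==> ((!(v < b + 7)) && (4/3)*b < v - 34/3)) && ((!(4*v == 10 || b == 5)) ==> v > 21))) implies it.
Countermodel: at the initial state b = -1, v = 22, the precondition holds but the weakest precondition fails.
Answer: invalid


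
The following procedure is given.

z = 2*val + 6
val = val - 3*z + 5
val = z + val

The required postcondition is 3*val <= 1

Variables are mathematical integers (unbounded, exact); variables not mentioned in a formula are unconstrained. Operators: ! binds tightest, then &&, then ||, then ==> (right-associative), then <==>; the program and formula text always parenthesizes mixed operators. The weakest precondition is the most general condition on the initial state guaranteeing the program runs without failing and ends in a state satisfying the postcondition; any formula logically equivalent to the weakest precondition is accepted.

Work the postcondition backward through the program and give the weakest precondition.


Working backward. After the program, 3*val <= 1 must hold.
Before val := z + val: 3*val + 3*z <= 1
Before val := val - 3*z + 5: 3*val <= 6*z - 14
Before z := 2*val + 6: 9*val >= -22
Answer: WP = 9*val >= -22


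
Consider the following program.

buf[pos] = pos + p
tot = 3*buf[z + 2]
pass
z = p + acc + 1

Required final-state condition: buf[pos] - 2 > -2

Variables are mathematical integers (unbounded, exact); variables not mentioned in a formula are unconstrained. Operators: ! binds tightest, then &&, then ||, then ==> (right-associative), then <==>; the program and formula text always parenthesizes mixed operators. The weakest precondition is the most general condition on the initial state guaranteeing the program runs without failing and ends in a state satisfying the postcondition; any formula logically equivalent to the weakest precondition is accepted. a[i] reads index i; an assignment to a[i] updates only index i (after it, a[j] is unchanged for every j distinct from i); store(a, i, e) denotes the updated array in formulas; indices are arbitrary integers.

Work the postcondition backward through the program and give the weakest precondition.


Working backward. After the program, the postcondition buf[pos] - 2 > -2 must hold; in canonical form it is buf[pos] > 0.
Before z := p + acc + 1: buf[pos] > 0
Before skip: buf[pos] > 0
Before tot := 3*buf[z + 2]: buf[pos] > 0
Before buf[pos] := pos + p: store(buf, pos, p + pos)[pos] > 0
Answer: WP = store(buf, pos, p + pos)[pos] > 0


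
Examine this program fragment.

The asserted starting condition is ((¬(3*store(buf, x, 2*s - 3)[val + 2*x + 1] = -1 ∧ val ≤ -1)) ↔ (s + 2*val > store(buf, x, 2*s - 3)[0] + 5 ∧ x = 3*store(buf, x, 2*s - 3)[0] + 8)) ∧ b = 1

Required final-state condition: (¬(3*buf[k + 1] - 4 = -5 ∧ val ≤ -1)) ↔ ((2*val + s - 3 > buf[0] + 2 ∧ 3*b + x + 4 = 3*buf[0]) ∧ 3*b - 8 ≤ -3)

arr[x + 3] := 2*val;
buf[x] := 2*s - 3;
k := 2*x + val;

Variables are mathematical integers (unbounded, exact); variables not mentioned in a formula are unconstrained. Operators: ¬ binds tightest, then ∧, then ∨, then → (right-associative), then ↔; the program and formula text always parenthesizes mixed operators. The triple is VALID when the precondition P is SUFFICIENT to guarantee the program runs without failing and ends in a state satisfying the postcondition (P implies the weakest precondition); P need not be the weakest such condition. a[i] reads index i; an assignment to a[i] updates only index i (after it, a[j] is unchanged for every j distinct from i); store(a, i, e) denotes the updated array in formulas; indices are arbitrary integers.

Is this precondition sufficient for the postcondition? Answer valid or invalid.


Working backward. After the program, the postcondition (¬(3*buf[k + 1] - 4 = -5 ∧ val ≤ -1)) ↔ ((2*val + s - 3 > buf[0] + 2 ∧ 3*b + x + 4 = 3*buf[0]) ∧ 3*b - 8 ≤ -3) must hold; in canonical form it is (¬(3*buf[k + 1] = -1 ∧ val ≤ -1)) ↔ (s + 2*val > buf[0] + 5 ∧ 3*b + x = 3*buf[0] - 4 ∧ 3*b ≤ 5).
Before k := 2*x + val: (¬(3*buf[val + 2*x + 1] = -1 ∧ val ≤ -1)) ↔ (s + 2*val > buf[0] + 5 ∧ 3*b + x = 3*buf[0] - 4 ∧ 3*b ≤ 5)
Before buf[x] := 2*s - 3: (¬(3*store(buf, x, 2*s - 3)[val + 2*x + 1] = -1 ∧ val ≤ -1)) ↔ (s + 2*val > store(buf, x, 2*s - 3)[0] + 5 ∧ 3*b + x = 3*store(buf, x, 2*s - 3)[0] - 4 ∧ 3*b ≤ 5)
Before arr[x + 3] := 2*val: (¬(3*store(buf, x, 2*s - 3)[val + 2*x + 1] = -1 ∧ val ≤ -1)) ↔ (s + 2*val > store(buf, x, 2*s - 3)[0] + 5 ∧ 3*b + x = 3*store(buf, x, 2*s - 3)[0] - 4 ∧ 3*b ≤ 5)
The weakest precondition is (¬(3*store(buf, x, 2*s - 3)[val + 2*x + 1] = -1 ∧ val ≤ -1)) ↔ (s + 2*val > store(buf, x, 2*s - 3)[0] + 5 ∧ 3*b + x = 3*store(buf, x, 2*s - 3)[0] - 4 ∧ 3*b ≤ 5).
Check whether ((¬(3*store(buf, x, 2*s - 3)[val + 2*x + 1] = -1 ∧ val ≤ -1)) ↔ (s + 2*val > store(buf, x, 2*s - 3)[0] + 5 ∧ x = 3*store(buf, x, 2*s - 3)[0] + 8)) ∧ b = 1 implies it.
Countermodel: at the initial state b = 1, buf = {[-84707] = 2, [-39097] = 2, [0] = -13035, elsewhere 2}, s = 0, val = -6514, x = -39097, the precondition holds but the weakest precondition fails.
Answer: invalid


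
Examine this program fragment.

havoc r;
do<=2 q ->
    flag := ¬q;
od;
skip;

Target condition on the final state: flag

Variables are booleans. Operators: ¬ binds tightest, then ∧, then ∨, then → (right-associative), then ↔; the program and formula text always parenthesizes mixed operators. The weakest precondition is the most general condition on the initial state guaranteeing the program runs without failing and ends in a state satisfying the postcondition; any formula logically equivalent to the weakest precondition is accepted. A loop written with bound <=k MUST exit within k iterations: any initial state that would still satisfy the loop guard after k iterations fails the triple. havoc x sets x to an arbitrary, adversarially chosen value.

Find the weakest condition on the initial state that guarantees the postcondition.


Working backward. After the program, flag must hold.
Before skip: flag
Before the loop (bound <=2), unroll the exhaustion recursion (WP_0 = exit-now case; WP_j = one more guarded iteration, up to j = 2):
  WP_0: (¬q) ∧ flag
  WP_1: (q → (¬q)) ∧ ((¬q) → flag)
  WP_2: (q → (q → (¬q))) ∧ ((¬q) → flag)
So before the loop: (q → (q → (¬q))) ∧ ((¬q) → flag)
Before havoc r: (q → (q → (¬q))) ∧ ((¬q) → flag)
Answer: WP = (q → (q → (¬q))) ∧ ((¬q) → flag)


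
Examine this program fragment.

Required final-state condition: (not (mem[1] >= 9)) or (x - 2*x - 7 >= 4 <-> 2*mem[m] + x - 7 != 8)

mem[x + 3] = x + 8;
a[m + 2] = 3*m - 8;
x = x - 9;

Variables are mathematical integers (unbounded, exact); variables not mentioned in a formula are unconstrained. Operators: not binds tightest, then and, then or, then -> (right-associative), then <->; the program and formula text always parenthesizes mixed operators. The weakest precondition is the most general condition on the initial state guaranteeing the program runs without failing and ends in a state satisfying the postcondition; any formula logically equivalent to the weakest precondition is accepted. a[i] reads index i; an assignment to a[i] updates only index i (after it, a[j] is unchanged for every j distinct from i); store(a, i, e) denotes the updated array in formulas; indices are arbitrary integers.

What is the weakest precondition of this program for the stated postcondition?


Working backward. After the program, the postcondition (not (mem[1] >= 9)) or (x - 2*x - 7 >= 4 <-> 2*mem[m] + x - 7 != 8) must hold; in canonical form it is (not (mem[1] >= 9)) or (x <= -11 <-> 2*mem[m] + x != 15).
Before x := x - 9: (not (mem[1] >= 9)) or (x <= -2 <-> 2*mem[m] + x != 24)
Before a[m + 2] := 3*m - 8: (not (mem[1] >= 9)) or (x <= -2 <-> 2*mem[m] + x != 24)
Before mem[x + 3] := x + 8: (not (store(mem, x + 3, x + 8)[1] >= 9)) or (x <= -2 <-> 2*store(mem, x + 3, x + 8)[m] + x != 24)
Answer: WP = (not (store(mem, x + 3, x + 8)[1] >= 9)) or (x <= -2 <-> 2*store(mem, x + 3, x + 8)[m] + x != 24)


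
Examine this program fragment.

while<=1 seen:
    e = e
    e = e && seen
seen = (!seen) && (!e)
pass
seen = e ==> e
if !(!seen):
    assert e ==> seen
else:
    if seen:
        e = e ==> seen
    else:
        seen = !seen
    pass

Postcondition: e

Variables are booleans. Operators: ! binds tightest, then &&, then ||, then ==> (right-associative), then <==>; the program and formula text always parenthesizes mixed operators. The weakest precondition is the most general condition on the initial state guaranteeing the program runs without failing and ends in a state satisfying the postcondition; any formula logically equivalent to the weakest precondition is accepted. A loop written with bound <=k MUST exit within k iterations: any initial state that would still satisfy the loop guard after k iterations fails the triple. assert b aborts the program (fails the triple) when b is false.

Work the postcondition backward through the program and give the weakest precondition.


Working backward. After the program, e must hold.
Then branch requires (e ==> seen) && e; else branch requires (seen ==> (e ==> seen)) && ((!seen) ==> e).
Before the if: (seen ==> ((e ==> seen) && e)) && ((!seen) ==> ((seen ==> (e ==> seen)) && ((!seen) ==> e)))
Before seen := e ==> e: e
Before skip: e
Before seen := (!seen) && (!e): e
Before the loop (bound <=1), unroll the exhaustion recursion (WP_0 = exit-now case; WP_j = one more guarded iteration, up to j = 1):
  WP_0: (!seen) && e
  WP_1: (!seen) && ((!seen) ==> e)
So before the loop: (!seen) && ((!seen) ==> e)
Answer: WP = (!seen) && ((!seen) ==> e)


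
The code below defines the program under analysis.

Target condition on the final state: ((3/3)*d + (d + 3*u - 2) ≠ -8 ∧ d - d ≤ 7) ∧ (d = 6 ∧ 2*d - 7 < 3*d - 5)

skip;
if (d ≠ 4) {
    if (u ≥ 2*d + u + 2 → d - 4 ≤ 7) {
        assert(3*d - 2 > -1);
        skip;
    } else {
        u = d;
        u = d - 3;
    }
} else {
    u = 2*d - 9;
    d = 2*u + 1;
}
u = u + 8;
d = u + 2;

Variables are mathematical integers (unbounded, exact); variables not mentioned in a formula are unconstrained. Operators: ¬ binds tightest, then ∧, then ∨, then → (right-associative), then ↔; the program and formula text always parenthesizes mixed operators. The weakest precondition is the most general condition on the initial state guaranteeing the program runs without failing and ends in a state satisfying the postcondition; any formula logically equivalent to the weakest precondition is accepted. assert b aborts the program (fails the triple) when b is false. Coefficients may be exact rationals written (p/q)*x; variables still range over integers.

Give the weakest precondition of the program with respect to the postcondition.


Working backward. After the program, the postcondition ((3/3)*d + (d + 3*u - 2) ≠ -8 ∧ d - d ≤ 7) ∧ (d = 6 ∧ 2*d - 7 < 3*d - 5) must hold; in canonical form it is 2*d + 3*u ≠ -6 ∧ d = 6 ∧ d > -2.
Before d := u + 2: 5*u ≠ -10 ∧ u = 4 ∧ u > -4
Before u := u + 8: 5*u ≠ -50 ∧ u = -4 ∧ u > -12
Then branch requires ((2*d ≤ -2 → d ≤ 11) → (3*d > 1 ∧ 5*u ≠ -50 ∧ u = -4 ∧ u > -12)) ∧ ((¬(2*d ≤ -2 → d ≤ 11)) → (5*d ≠ -35 ∧ d = -1 ∧ d > -9)); else branch requires 10*d ≠ -5 ∧ 2*d = 5 ∧ 2*d > -3.
Before the if: (d ≠ 4 → (((2*d ≤ -2 → d ≤ 11) → (3*d > 1 ∧ 5*u ≠ -50 ∧ u = -4 ∧ u > -12)) ∧ ((¬(2*d ≤ -2 → d ≤ 11)) → (5*d ≠ -35 ∧ d = -1 ∧ d > -9)))) ∧ ((¬(d ≠ 4)) → (10*d ≠ -5 ∧ 2*d = 5 ∧ 2*d > -3))
Before skip: (d ≠ 4 → (((2*d ≤ -2 → d ≤ 11) → (3*d > 1 ∧ 5*u ≠ -50 ∧ u = -4 ∧ u > -12)) ∧ ((¬(2*d ≤ -2 → d ≤ 11)) → (5*d ≠ -35 ∧ d = -1 ∧ d > -9)))) ∧ ((¬(d ≠ 4)) → (10*d ≠ -5 ∧ 2*d = 5 ∧ 2*d > -3))
Answer: WP = (d ≠ 4 → (((2*d ≤ -2 → d ≤ 11) → (3*d > 1 ∧ 5*u ≠ -50 ∧ u = -4 ∧ u > -12)) ∧ ((¬(2*d ≤ -2 → d ≤ 11)) → (5*d ≠ -35 ∧ d = -1 ∧ d > -9)))) ∧ ((¬(d ≠ 4)) → (10*d ≠ -5 ∧ 2*d = 5 ∧ 2*d > -3))


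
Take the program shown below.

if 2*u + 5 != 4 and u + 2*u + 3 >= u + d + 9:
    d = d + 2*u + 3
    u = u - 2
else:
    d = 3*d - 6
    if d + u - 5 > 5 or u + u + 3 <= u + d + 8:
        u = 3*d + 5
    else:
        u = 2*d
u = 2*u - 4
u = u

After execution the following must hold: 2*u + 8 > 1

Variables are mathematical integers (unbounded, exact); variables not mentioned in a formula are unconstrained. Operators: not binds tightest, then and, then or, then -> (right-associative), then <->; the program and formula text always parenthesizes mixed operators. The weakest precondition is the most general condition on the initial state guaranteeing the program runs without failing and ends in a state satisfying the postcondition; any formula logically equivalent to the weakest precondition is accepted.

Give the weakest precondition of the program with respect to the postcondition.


Working backward. After the program, the postcondition 2*u + 8 > 1 must hold; in canonical form it is 2*u > -7.
Before u := u: 2*u > -7
Before u := 2*u - 4: 4*u > 1
Then branch requires 4*u > 9; else branch requires ((3*d + u > 16 or u <= 3*d - 1) -> 36*d > 53) and ((not (3*d + u > 16 or u <= 3*d - 1)) -> 24*d > 49).
Before the if: ((2*u != -1 and 2*u >= d + 6) -> 4*u > 9) and ((not (2*u != -1 and 2*u >= d + 6)) -> (((3*d + u > 16 or u <= 3*d - 1) -> 36*d > 53) and ((not (3*d + u > 16 or u <= 3*d - 1)) -> 24*d > 49)))
Answer: WP = ((2*u != -1 and 2*u >= d + 6) -> 4*u > 9) and ((not (2*u != -1 and 2*u >= d + 6)) -> (((3*d + u > 16 or u <= 3*d - 1) -> 36*d > 53) and ((not (3*d + u > 16 or u <= 3*d - 1)) -> 24*d > 49)))


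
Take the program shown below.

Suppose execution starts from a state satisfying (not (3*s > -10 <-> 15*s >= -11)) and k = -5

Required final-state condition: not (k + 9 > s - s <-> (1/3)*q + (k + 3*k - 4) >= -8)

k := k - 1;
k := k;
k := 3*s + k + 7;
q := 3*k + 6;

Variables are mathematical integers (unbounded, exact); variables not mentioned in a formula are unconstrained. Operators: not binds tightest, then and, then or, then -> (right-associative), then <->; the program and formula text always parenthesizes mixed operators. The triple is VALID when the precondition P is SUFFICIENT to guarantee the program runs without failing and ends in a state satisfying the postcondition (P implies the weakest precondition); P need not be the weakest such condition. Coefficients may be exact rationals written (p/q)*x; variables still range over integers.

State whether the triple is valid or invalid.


Working backward. After the program, the postcondition not (k + 9 > s - s <-> (1/3)*q + (k + 3*k - 4) >= -8) must hold; in canonical form it is not (k > -9 <-> 4*k + (1/3)*q >= -4).
Before q := 3*k + 6: not (k > -9 <-> 5*k >= -6)
Before k := 3*s + k + 7: not (k + 3*s > -16 <-> 5*k + 15*s >= -41)
Before k := k: not (k + 3*s > -16 <-> 5*k + 15*s >= -41)
Before k := k - 1: not (k + 3*s > -15 <-> 5*k + 15*s >= -36)
The weakest precondition is not (k + 3*s > -15 <-> 5*k + 15*s >= -36).
Check whether (not (3*s > -10 <-> 15*s >= -11)) and k = -5 implies it.
Every state satisfying the precondition satisfies the weakest precondition: the implication holds.
Answer: valid


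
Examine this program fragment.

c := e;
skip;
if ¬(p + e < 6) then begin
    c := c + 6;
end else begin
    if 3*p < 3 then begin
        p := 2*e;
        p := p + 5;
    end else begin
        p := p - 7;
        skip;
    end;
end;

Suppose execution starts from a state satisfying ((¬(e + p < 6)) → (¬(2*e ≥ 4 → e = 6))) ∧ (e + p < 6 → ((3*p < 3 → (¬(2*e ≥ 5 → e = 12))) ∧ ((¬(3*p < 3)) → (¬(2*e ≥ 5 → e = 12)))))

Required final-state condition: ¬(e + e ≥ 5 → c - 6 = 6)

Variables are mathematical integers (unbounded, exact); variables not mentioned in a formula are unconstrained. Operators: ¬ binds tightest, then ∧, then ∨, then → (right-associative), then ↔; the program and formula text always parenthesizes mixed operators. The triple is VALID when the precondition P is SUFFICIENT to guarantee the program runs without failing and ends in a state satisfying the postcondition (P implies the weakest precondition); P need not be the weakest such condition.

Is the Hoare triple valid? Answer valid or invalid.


Working backward. After the program, the postcondition ¬(e + e ≥ 5 → c - 6 = 6) must hold; in canonical form it is ¬(2*e ≥ 5 → c = 12).
Then branch requires ¬(2*e ≥ 5 → c = 6); else branch requires (3*p < 3 → (¬(2*e ≥ 5 → c = 12))) ∧ ((¬(3*p < 3)) → (¬(2*e ≥ 5 → c = 12))).
Before the if: ((¬(e + p < 6)) → (¬(2*e ≥ 5 → c = 6))) ∧ (e + p < 6 → ((3*p < 3 → (¬(2*e ≥ 5 → c = 12))) ∧ ((¬(3*p < 3)) → (¬(2*e ≥ 5 → c = 12)))))
Before skip: ((¬(e + p < 6)) → (¬(2*e ≥ 5 → c = 6))) ∧ (e + p < 6 → ((3*p < 3 → (¬(2*e ≥ 5 → c = 12))) ∧ ((¬(3*p < 3)) → (¬(2*e ≥ 5 → c = 12)))))
Before c := e: ((¬(e + p < 6)) → (¬(2*e ≥ 5 → e = 6))) ∧ (e + p < 6 → ((3*p < 3 → (¬(2*e ≥ 5 → e = 12))) ∧ ((¬(3*p < 3)) → (¬(2*e ≥ 5 → e = 12)))))
The weakest precondition is ((¬(e + p < 6)) → (¬(2*e ≥ 5 → e = 6))) ∧ (e + p < 6 → ((3*p < 3 → (¬(2*e ≥ 5 → e = 12))) ∧ ((¬(3*p < 3)) → (¬(2*e ≥ 5 → e = 12))))).
Check whether ((¬(e + p < 6)) → (¬(2*e ≥ 4 → e = 6))) ∧ (e + p < 6 → ((3*p < 3 → (¬(2*e ≥ 5 → e = 12))) ∧ ((¬(3*p < 3)) → (¬(2*e ≥ 5 → e = 12))))) implies it.
Countermodel: at the initial state e = 2, p = 4, the precondition holds but the weakest precondition fails.
Answer: invalid


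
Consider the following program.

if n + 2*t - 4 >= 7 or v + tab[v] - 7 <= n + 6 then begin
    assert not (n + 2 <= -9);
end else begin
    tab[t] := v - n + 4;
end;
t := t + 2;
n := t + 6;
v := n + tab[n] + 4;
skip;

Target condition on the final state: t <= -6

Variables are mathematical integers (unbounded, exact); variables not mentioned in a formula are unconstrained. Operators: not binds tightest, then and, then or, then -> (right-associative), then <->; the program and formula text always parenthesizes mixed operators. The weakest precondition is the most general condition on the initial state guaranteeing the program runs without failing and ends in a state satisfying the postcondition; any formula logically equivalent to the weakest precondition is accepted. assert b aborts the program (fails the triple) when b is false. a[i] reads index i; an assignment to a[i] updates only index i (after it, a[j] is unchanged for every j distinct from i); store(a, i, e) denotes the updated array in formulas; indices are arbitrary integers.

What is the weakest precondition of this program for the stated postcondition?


Working backward. After the program, t <= -6 must hold.
Before skip: t <= -6
Before v := n + tab[n] + 4: t <= -6
Before n := t + 6: t <= -6
Before t := t + 2: t <= -8
Then branch requires (not (n <= -11)) and t <= -8; else branch requires t <= -8.
Before the if: ((n + 2*t >= 11 or tab[v] + v <= n + 13) -> ((not (n <= -11)) and t <= -8)) and ((not (n + 2*t >= 11 or tab[v] + v <= n + 13)) -> t <= -8)
Answer: WP = ((n + 2*t >= 11 or tab[v] + v <= n + 13) -> ((not (n <= -11)) and t <= -8)) and ((not (n + 2*t >= 11 or tab[v] + v <= n + 13)) -> t <= -8)


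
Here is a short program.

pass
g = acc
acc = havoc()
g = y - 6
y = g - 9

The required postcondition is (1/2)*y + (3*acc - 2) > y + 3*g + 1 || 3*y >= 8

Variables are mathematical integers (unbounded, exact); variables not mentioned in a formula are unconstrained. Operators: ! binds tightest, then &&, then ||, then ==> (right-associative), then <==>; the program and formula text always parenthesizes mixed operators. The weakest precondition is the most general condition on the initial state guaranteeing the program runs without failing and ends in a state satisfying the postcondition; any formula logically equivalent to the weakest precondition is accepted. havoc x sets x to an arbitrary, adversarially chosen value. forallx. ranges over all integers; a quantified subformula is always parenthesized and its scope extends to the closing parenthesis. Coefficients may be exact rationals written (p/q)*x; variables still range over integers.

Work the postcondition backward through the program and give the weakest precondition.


Working backward. After the program, the postcondition (1/2)*y + (3*acc - 2) > y + 3*g + 1 || 3*y >= 8 must hold; in canonical form it is 3*acc > 3*g + (1/2)*y + 3 || 3*y >= 8.
Before y := g - 9: 3*acc > (7/2)*g - 3/2 || 3*g >= 35
Before g := y - 6: 3*acc > (7/2)*y - 45/2 || 3*y >= 53
Before havoc acc: forall acc_1. (3*acc_1 > (7/2)*y - 45/2 || 3*y >= 53)
Before g := acc: forall acc_1. (3*acc_1 > (7/2)*y - 45/2 || 3*y >= 53)
Before skip: forall acc_1. (3*acc_1 > (7/2)*y - 45/2 || 3*y >= 53)
Answer: WP = forall acc_1. (3*acc_1 > (7/2)*y - 45/2 || 3*y >= 53)


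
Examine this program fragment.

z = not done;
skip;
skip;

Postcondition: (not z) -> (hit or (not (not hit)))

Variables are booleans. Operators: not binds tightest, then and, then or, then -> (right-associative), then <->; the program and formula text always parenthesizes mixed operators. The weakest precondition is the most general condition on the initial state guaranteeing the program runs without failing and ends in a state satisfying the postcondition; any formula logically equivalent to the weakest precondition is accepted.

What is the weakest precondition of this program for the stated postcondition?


Working backward. After the program, the postcondition (not z) -> (hit or (not (not hit))) must hold; in canonical form it is (not z) -> hit.
Before skip: (not z) -> hit
Before skip: (not z) -> hit
Before z := not done: done -> hit
Answer: WP = done -> hit


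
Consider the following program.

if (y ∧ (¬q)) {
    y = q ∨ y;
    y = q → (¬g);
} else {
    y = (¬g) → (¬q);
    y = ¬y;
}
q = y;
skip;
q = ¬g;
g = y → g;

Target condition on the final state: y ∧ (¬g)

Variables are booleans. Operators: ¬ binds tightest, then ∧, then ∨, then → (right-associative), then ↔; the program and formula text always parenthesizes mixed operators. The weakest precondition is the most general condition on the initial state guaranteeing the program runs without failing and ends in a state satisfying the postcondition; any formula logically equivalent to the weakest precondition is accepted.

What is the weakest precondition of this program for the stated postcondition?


Working backward. After the program, y ∧ (¬g) must hold.
Before g := y → g: y ∧ (¬(y → g))
Before q := ¬g: y ∧ (¬(y → g))
Before skip: y ∧ (¬(y → g))
Before q := y: y ∧ (¬(y → g))
Then branch requires (q → (¬g)) ∧ (¬((q → (¬g)) → g)); else branch requires (¬((¬g) → (¬q))) ∧ (¬((¬((¬g) → (¬q))) → g)).
Before the if: ((y ∧ (¬q)) → ((q → (¬g)) ∧ (¬((q → (¬g)) → g)))) ∧ ((¬(y ∧ (¬q))) → ((¬((¬g) → (¬q))) ∧ (¬((¬((¬g) → (¬q))) → g))))
Answer: WP = ((y ∧ (¬q)) → ((q → (¬g)) ∧ (¬((q → (¬g)) → g)))) ∧ ((¬(y ∧ (¬q))) → ((¬((¬g) → (¬q))) ∧ (¬((¬((¬g) → (¬q))) → g))))


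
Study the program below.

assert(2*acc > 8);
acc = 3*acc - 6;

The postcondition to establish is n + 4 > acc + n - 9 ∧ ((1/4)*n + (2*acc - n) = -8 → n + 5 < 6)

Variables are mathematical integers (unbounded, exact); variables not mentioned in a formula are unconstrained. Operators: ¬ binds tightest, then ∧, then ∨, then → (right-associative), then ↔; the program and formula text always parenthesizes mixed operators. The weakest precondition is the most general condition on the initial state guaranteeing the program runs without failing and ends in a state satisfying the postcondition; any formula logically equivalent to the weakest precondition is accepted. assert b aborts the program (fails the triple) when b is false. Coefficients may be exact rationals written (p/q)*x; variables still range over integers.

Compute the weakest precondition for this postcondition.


Working backward. After the program, the postcondition n + 4 > acc + n - 9 ∧ ((1/4)*n + (2*acc - n) = -8 → n + 5 < 6) must hold; in canonical form it is acc < 13 ∧ (2*acc = (3/4)*n - 8 → n < 1).
Before acc := 3*acc - 6: 3*acc < 19 ∧ (6*acc = (3/4)*n + 4 → n < 1)
Before assert 2*acc > 8: 2*acc > 8 ∧ 3*acc < 19 ∧ (6*acc = (3/4)*n + 4 → n < 1)
Answer: WP = 2*acc > 8 ∧ 3*acc < 19 ∧ (6*acc = (3/4)*n + 4 → n < 1)


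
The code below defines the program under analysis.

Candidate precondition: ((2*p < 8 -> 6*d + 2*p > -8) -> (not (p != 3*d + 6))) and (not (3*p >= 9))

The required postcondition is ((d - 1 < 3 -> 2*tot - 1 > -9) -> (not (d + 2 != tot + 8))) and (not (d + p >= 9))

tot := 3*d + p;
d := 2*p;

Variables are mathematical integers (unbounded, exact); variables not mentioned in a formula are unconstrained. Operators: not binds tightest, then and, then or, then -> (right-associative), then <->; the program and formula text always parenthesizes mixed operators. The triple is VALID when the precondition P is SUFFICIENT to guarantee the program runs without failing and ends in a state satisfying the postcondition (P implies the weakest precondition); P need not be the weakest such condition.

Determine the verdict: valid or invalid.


Working backward. After the program, the postcondition ((d - 1 < 3 -> 2*tot - 1 > -9) -> (not (d + 2 != tot + 8))) and (not (d + p >= 9)) must hold; in canonical form it is ((d < 4 -> 2*tot > -8) -> (not (d != tot + 6))) and (not (d + p >= 9)).
Before d := 2*p: ((2*p < 4 -> 2*tot > -8) -> (not (2*p != tot + 6))) and (not (3*p >= 9))
Before tot := 3*d + p: ((2*p < 4 -> 6*d + 2*p > -8) -> (not (p != 3*d + 6))) and (not (3*p >= 9))
The weakest precondition is ((2*p < 4 -> 6*d + 2*p > -8) -> (not (p != 3*d + 6))) and (not (3*p >= 9)).
Check whether ((2*p < 8 -> 6*d + 2*p > -8) -> (not (p != 3*d + 6))) and (not (3*p >= 9)) implies it.
Countermodel: at the initial state d = -2, p = 2, the precondition holds but the weakest precondition fails.
Answer: invalid


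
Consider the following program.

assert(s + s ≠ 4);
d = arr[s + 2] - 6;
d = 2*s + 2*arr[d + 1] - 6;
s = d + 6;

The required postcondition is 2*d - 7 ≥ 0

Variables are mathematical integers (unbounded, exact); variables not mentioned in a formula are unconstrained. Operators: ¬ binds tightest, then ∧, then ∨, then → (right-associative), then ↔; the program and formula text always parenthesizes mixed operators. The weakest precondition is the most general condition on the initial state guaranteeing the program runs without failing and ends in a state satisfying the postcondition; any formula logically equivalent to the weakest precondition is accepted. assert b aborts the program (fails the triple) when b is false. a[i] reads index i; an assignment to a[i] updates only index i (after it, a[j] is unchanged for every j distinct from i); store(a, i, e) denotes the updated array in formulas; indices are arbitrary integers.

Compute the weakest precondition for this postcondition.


Working backward. After the program, the postcondition 2*d - 7 ≥ 0 must hold; in canonical form it is 2*d ≥ 7.
Before s := d + 6: 2*d ≥ 7
Before d := 2*s + 2*arr[d + 1] - 6: 4*arr[d + 1] + 4*s ≥ 19
Before d := arr[s + 2] - 6: 4*arr[arr[s + 2] - 5] + 4*s ≥ 19
Before assert s + s ≠ 4: 2*s ≠ 4 ∧ 4*arr[arr[s + 2] - 5] + 4*s ≥ 19
Answer: WP = 2*s ≠ 4 ∧ 4*arr[arr[s + 2] - 5] + 4*s ≥ 19


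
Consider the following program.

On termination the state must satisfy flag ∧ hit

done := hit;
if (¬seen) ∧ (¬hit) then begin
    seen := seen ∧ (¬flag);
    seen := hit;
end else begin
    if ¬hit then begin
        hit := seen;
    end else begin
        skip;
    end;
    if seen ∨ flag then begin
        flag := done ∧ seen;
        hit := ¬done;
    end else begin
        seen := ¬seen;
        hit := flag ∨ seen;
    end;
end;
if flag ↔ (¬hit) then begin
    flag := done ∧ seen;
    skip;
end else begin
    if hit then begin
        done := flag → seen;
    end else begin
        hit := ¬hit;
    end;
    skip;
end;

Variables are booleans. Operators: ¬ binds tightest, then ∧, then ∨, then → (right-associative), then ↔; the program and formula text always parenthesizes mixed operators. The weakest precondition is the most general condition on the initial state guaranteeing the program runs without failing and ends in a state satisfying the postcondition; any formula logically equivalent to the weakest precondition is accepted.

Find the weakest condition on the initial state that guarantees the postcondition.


Working backward. After the program, flag ∧ hit must hold.
Then branch requires done ∧ seen ∧ hit; else branch requires (hit → (flag ∧ hit)) ∧ ((¬hit) → (flag ∧ (¬hit))).
Before the if: ((flag ↔ (¬hit)) → (done ∧ seen ∧ hit)) ∧ ((¬(flag ↔ (¬hit))) → ((hit → (flag ∧ hit)) ∧ ((¬hit) → (flag ∧ (¬hit)))))
Then branch requires ((flag ↔ (¬hit)) → (done ∧ hit)) ∧ ((¬(flag ↔ (¬hit))) → ((hit → (flag ∧ hit)) ∧ ((¬hit) → (flag ∧ (¬hit))))); else branch requires ((¬hit) → (((seen ∨ flag) → ((¬((done ∧ seen) ↔ done)) ∧ ((¬((done ∧ seen) ↔ done)) → (done ∧ (done → (done ∧ seen)))))) ∧ ((¬(seen ∨ flag)) → (((flag ↔ (¬(flag ∨ (¬seen)))) → (done ∧ (¬seen) ∧ (flag ∨ (¬seen)))) ∧ ((¬(flag ↔ (¬(flag ∨ (¬seen))))) → (((flag ∨ (¬seen)) → (flag ∧ (flag ∨ (¬seen)))) ∧ ((¬(flag ∨ (¬seen))) → (flag ∧ (¬(flag ∨ (¬seen))))))))))) ∧ (hit → (((seen ∨ flag) → ((¬((done ∧ seen) ↔ done)) ∧ ((¬((done ∧ seen) ↔ done)) → (done ∧ (done → (done ∧ seen)))))) ∧ ((¬(seen ∨ flag)) → (((flag ↔ (¬(flag ∨ (¬seen)))) → (done ∧ (¬seen) ∧ (flag ∨ (¬seen)))) ∧ ((¬(flag ↔ (¬(flag ∨ (¬seen))))) → (((flag ∨ (¬seen)) → (flag ∧ (flag ∨ (¬seen)))) ∧ ((¬(flag ∨ (¬seen))) → (flag ∧ (¬(flag ∨ (¬seen))))))))))).
Before the if: (((¬seen) ∧ (¬hit)) → (((flag ↔ (¬hit)) → (done ∧ hit)) ∧ ((¬(flag ↔ (¬hit))) → ((hit → (flag ∧ hit)) ∧ ((¬hit) → (flag ∧ (¬hit))))))) ∧ ((¬((¬seen) ∧ (¬hit))) → (((¬hit) → (((seen ∨ flag) → ((¬((done ∧ seen) ↔ done)) ∧ ((¬((done ∧ seen) ↔ done)) → (done ∧ (done → (done ∧ seen)))))) ∧ ((¬(seen ∨ flag)) → (((flag ↔ (¬(flag ∨ (¬seen)))) → (done ∧ (¬seen) ∧ (flag ∨ (¬seen)))) ∧ ((¬(flag ↔ (¬(flag ∨ (¬seen))))) → (((flag ∨ (¬seen)) → (flag ∧ (flag ∨ (¬seen)))) ∧ ((¬(flag ∨ (¬seen))) → (flag ∧ (¬(flag ∨ (¬seen))))))))))) ∧ (hit → (((seen ∨ flag) → ((¬((done ∧ seen) ↔ done)) ∧ ((¬((done ∧ seen) ↔ done)) → (done ∧ (done → (done ∧ seen)))))) ∧ ((¬(seen ∨ flag)) → (((flag ↔ (¬(flag ∨ (¬seen)))) → (done ∧ (¬seen) ∧ (flag ∨ (¬seen)))) ∧ ((¬(flag ↔ (¬(flag ∨ (¬seen))))) → (((flag ∨ (¬seen)) → (flag ∧ (flag ∨ (¬seen)))) ∧ ((¬(flag ∨ (¬seen))) → (flag ∧ (¬(flag ∨ (¬seen)))))))))))))
Before done := hit: (((¬seen) ∧ (¬hit)) → (((flag ↔ (¬hit)) → hit) ∧ ((¬(flag ↔ (¬hit))) → ((hit → (flag ∧ hit)) ∧ ((¬hit) → (flag ∧ (¬hit))))))) ∧ ((¬((¬seen) ∧ (¬hit))) → (((¬hit) → (((seen ∨ flag) → ((¬((hit ∧ seen) ↔ hit)) ∧ ((¬((hit ∧ seen) ↔ hit)) → (hit ∧ (hit → (hit ∧ seen)))))) ∧ ((¬(seen ∨ flag)) → (((flag ↔ (¬(flag ∨ (¬seen)))) → (hit ∧ (¬seen) ∧ (flag ∨ (¬seen)))) ∧ ((¬(flag ↔ (¬(flag ∨ (¬seen))))) → (((flag ∨ (¬seen)) → (flag ∧ (flag ∨ (¬seen)))) ∧ ((¬(flag ∨ (¬seen))) → (flag ∧ (¬(flag ∨ (¬seen))))))))))) ∧ (hit → (((seen ∨ flag) → ((¬((hit ∧ seen) ↔ hit)) ∧ ((¬((hit ∧ seen) ↔ hit)) → (hit ∧ (hit → (hit ∧ seen)))))) ∧ ((¬(seen ∨ flag)) → (((flag ↔ (¬(flag ∨ (¬seen)))) → (hit ∧ (¬seen) ∧ (flag ∨ (¬seen)))) ∧ ((¬(flag ↔ (¬(flag ∨ (¬seen))))) → (((flag ∨ (¬seen)) → (flag ∧ (flag ∨ (¬seen)))) ∧ ((¬(flag ∨ (¬seen))) → (flag ∧ (¬(flag ∨ (¬seen)))))))))))))
Answer: WP = (((¬seen) ∧ (¬hit)) → (((flag ↔ (¬hit)) → hit) ∧ ((¬(flag ↔ (¬hit))) → ((hit → (flag ∧ hit)) ∧ ((¬hit) → (flag ∧ (¬hit))))))) ∧ ((¬((¬seen) ∧ (¬hit))) → (((¬hit) → (((seen ∨ flag) → ((¬((hit ∧ seen) ↔ hit)) ∧ ((¬((hit ∧ seen) ↔ hit)) → (hit ∧ (hit → (hit ∧ seen)))))) ∧ ((¬(seen ∨ flag)) → (((flag ↔ (¬(flag ∨ (¬seen)))) → (hit ∧ (¬seen) ∧ (flag ∨ (¬seen)))) ∧ ((¬(flag ↔ (¬(flag ∨ (¬seen))))) → (((flag ∨ (¬seen)) → (flag ∧ (flag ∨ (¬seen)))) ∧ ((¬(flag ∨ (¬seen))) → (flag ∧ (¬(flag ∨ (¬seen))))))))))) ∧ (hit → (((seen ∨ flag) → ((¬((hit ∧ seen) ↔ hit)) ∧ ((¬((hit ∧ seen) ↔ hit)) → (hit ∧ (hit → (hit ∧ seen)))))) ∧ ((¬(seen ∨ flag)) → (((flag ↔ (¬(flag ∨ (¬seen)))) → (hit ∧ (¬seen) ∧ (flag ∨ (¬seen)))) ∧ ((¬(flag ↔ (¬(flag ∨ (¬seen))))) → (((flag ∨ (¬seen)) → (flag ∧ (flag ∨ (¬seen)))) ∧ ((¬(flag ∨ (¬seen))) → (flag ∧ (¬(flag ∨ (¬seen)))))))))))))


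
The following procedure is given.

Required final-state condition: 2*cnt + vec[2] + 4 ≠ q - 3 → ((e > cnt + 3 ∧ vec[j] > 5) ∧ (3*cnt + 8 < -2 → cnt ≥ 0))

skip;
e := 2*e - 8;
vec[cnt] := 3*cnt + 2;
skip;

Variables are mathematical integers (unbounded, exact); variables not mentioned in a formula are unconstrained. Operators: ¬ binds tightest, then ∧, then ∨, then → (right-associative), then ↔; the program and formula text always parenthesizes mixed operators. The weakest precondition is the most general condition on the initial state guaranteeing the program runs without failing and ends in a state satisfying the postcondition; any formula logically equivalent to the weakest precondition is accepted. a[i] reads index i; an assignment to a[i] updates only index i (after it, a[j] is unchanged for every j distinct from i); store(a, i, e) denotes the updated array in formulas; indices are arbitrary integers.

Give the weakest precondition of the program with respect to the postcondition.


Working backward. After the program, the postcondition 2*cnt + vec[2] + 4 ≠ q - 3 → ((e > cnt + 3 ∧ vec[j] > 5) ∧ (3*cnt + 8 < -2 → cnt ≥ 0)) must hold; in canonical form it is vec[2] + 2*cnt ≠ q - 7 → (e > cnt + 3 ∧ vec[j] > 5 ∧ (3*cnt < -10 → cnt ≥ 0)).
Before skip: vec[2] + 2*cnt ≠ q - 7 → (e > cnt + 3 ∧ vec[j] > 5 ∧ (3*cnt < -10 → cnt ≥ 0))
Before vec[cnt] := 3*cnt + 2: store(vec, cnt, 3*cnt + 2)[2] + 2*cnt ≠ q - 7 → (e > cnt + 3 ∧ store(vec, cnt, 3*cnt + 2)[j] > 5 ∧ (3*cnt < -10 → cnt ≥ 0))
Before e := 2*e - 8: store(vec, cnt, 3*cnt + 2)[2] + 2*cnt ≠ q - 7 → (2*e > cnt + 11 ∧ store(vec, cnt, 3*cnt + 2)[j] > 5 ∧ (3*cnt < -10 → cnt ≥ 0))
Before skip: store(vec, cnt, 3*cnt + 2)[2] + 2*cnt ≠ q - 7 → (2*e > cnt + 11 ∧ store(vec, cnt, 3*cnt + 2)[j] > 5 ∧ (3*cnt < -10 → cnt ≥ 0))
Answer: WP = store(vec, cnt, 3*cnt + 2)[2] + 2*cnt ≠ q - 7 → (2*e > cnt + 11 ∧ store(vec, cnt, 3*cnt + 2)[j] > 5 ∧ (3*cnt < -10 → cnt ≥ 0))
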